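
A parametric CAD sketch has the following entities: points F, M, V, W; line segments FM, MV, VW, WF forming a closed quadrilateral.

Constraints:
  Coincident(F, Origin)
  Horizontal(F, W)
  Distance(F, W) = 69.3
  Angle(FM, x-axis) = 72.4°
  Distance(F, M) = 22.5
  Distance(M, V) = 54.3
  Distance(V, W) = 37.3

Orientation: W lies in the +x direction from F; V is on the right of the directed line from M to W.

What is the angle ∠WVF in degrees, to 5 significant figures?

114.30°

Checks: |MV| = 54.30 ✓; |VW| = 37.30 ✓.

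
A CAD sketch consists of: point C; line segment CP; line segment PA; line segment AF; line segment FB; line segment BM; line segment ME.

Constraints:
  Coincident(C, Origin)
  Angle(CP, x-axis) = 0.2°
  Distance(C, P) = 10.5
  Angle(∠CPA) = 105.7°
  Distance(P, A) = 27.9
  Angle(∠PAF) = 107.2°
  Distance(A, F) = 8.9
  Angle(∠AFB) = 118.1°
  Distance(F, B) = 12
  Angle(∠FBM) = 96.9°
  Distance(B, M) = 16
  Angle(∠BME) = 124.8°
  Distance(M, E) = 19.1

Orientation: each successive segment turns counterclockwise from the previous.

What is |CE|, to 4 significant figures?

25.67

∠FBM = 96.9° gives BM at -67.70° from the x-axis; with |BM| = 16.0, M = (6.063, 11.07). ∠BME = 124.8° gives ME at -12.50° from the x-axis; with |ME| = 19.1, E = (24.71, 6.938). Then |CE| = |E − C| = 25.67.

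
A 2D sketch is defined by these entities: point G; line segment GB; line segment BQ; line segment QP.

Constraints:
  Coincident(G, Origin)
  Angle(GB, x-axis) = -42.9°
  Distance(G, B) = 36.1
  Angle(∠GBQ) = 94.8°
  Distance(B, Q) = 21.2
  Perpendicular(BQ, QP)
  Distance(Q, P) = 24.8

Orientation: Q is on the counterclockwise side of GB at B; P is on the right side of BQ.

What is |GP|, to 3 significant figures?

65.4

∠GBQ = 94.8°, so BQ runs at -42.9° + (180° − 94.8°) = 42.3° from the x-axis; with |BQ| = 21.2, Q = B + 21.2·(cos 42.3°, sin 42.3°) = (42.1, -10.3). BQ is perpendicular to QP; with |QP| = 24.8 on the right of BQ, P = Q + 24.8·(0.673, -0.740) = (58.8, -28.6). Then |GP| = |P − G| = 65.4.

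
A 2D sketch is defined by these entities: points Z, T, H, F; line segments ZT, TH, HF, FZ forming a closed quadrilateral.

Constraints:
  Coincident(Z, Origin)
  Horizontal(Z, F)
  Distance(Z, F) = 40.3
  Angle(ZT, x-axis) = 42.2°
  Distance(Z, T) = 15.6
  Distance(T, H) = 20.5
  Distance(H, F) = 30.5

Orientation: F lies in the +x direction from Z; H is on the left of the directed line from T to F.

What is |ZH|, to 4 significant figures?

36.02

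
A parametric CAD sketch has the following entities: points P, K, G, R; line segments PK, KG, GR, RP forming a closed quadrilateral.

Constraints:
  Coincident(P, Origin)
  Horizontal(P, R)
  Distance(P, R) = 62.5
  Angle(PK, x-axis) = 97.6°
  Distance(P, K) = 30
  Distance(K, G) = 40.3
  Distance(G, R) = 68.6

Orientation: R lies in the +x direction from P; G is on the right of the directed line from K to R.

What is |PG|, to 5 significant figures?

11.793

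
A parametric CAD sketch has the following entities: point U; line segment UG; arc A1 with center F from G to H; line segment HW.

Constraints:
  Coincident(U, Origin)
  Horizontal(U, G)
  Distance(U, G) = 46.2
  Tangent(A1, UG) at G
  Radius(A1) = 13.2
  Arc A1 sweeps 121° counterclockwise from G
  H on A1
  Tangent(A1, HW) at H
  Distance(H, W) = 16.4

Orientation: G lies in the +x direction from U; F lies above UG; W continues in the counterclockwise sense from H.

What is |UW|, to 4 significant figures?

59.73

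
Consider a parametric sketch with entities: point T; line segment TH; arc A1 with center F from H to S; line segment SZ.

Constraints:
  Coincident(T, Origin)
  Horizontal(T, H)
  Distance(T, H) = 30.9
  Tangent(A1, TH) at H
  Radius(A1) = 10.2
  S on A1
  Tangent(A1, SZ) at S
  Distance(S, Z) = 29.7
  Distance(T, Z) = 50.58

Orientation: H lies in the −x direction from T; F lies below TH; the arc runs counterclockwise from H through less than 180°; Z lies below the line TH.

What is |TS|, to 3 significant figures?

42.7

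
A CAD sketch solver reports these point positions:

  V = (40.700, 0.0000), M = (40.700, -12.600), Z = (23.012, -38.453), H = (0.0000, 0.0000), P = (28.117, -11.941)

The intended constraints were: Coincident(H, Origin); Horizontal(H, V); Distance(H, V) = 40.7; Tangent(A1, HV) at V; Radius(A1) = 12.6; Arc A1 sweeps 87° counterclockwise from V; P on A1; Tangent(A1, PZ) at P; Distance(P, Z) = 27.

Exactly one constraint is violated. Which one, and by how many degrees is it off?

Tangent(A1, PZ) at P — off by 7.90°.

H = (0.00, 0.00) ✓; H.y = 0.00, V.y = 0.00 ✓; |HV| = 40.70 ✓; ∠(MV, VH) = 90.00° ✓; |MV| = 12.60 ✓; bearing(M→P) − bearing(M→V) = 87.00° ✓; |MP| = 12.60 ✓; ∠(MP, PZ) = 97.90° ✗; |PZ| = 27.00 ✓.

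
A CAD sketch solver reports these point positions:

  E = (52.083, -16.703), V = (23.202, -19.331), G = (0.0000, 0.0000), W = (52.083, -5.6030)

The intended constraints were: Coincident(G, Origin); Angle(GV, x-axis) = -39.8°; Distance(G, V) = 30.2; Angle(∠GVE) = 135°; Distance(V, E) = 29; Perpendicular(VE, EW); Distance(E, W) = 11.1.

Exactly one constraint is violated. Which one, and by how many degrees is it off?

Perpendicular(VE, EW) — off by 5.20°.

G = (0.00, 0.00) ✓; GV at -39.80° ✓; |GV| = 30.20 ✓; ∠GVE = 135.0° ✓; |VE| = 29.00 ✓; ∠(VE, EW) = 84.80° ✗; |EW| = 11.10 ✓.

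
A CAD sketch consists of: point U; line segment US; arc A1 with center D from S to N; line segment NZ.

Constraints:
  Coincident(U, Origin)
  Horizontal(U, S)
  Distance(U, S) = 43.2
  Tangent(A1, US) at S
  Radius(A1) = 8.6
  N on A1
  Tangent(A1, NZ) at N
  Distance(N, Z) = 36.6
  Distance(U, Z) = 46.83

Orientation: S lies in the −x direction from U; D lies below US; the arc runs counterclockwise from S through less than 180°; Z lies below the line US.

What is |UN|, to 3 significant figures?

51.4

U is at the origin; US is horizontal with |US| = 43.2 and S on the −x side, so S = (-43.2, 0.00). Since A1 is tangent to US there, DS ⟂ US, so D = S + (0, -8.6) = (-43.2, -8.60). Since DN ⟂ NZ (tangency), |DZ| = √(8.6² + 36.6²) = 37.6 regardless of where N sits on A1. So Z lies on both circle(U, 46.83) and circle(D, 37.6); the below-US intersection is Z = (-23.4, -40.6). N is the foot of the tangent from Z: N = (-49.3, -14.7).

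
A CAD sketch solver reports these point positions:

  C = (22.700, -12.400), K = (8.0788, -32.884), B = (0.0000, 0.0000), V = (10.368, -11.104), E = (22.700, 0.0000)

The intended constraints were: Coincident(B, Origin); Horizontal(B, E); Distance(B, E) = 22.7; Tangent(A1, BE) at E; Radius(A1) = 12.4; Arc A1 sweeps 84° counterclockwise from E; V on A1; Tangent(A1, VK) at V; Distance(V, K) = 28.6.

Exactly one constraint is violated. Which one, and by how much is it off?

Distance(V, K) = 28.6 — off by 6.70.

B = (0.00, 0.00) ✓; B.y = 0.00, E.y = 0.00 ✓; |BE| = 22.70 ✓; ∠(CE, EB) = 90.00° ✓; |CE| = 12.40 ✓; bearing(C→V) − bearing(C→E) = 84.00° ✓; |CV| = 12.40 ✓; ∠(CV, VK) = 90.00° ✓; |VK| = 21.90 ✗.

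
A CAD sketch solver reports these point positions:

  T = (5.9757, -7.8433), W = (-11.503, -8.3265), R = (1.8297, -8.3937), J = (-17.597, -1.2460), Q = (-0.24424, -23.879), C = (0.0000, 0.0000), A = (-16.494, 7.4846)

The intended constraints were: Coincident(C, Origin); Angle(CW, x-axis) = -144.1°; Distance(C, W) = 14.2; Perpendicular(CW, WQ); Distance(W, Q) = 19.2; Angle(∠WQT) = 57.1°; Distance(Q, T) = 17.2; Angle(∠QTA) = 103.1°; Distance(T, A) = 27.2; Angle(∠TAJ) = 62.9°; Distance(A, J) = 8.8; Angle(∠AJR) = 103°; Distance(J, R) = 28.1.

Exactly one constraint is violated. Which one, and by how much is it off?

Distance(J, R) = 28.1 — off by 7.40.

C = (0.00, 0.00) ✓; CW at -144.1° ✓; |CW| = 14.20 ✓; ∠(CW, WQ) = 90.00° ✓; |WQ| = 19.20 ✓; ∠WQT = 57.10° ✓; |QT| = 17.20 ✓; ∠QTA = 103.1° ✓; |TA| = 27.20 ✓; ∠TAJ = 62.90° ✓; |AJ| = 8.800 ✓; ∠AJR = 103.0° ✓; |JR| = 20.70 ✗.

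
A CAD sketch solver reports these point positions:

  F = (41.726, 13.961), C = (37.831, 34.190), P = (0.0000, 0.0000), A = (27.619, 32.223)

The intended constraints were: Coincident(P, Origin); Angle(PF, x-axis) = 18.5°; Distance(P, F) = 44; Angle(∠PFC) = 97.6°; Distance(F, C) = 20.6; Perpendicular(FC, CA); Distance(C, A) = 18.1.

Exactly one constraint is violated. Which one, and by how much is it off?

Distance(C, A) = 18.1 — off by 7.70.

P = (0.00, 0.00) ✓; PF at 18.50° ✓; |PF| = 44.00 ✓; ∠PFC = 97.60° ✓; |FC| = 20.60 ✓; ∠(FC, CA) = 90.00° ✓; |CA| = 10.40 ✗.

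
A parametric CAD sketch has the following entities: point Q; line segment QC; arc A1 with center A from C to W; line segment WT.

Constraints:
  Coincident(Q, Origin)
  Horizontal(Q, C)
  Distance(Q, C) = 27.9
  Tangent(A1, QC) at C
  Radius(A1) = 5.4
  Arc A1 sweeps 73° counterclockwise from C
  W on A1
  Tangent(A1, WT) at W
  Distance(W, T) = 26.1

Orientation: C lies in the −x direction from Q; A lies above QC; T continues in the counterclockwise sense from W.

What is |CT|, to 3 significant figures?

31.5

Q is at the origin; QC is horizontal with |QC| = 27.9 and C on the −x side, so C = (-27.9, 0.00). A1 meets QC tangentially, so AC is at right angles to QC, so A = C + (0, 5.4) = (-27.9, 5.40). On A1, C sits at bearing -90° from A; a 73° counterclockwise sweep puts W at bearing -17°, so W = A + 5.4·(cos -17°, sin -17°) = (-22.7, 3.82). The tangent condition forces AW to be normal to WT, so WT runs along (−sin -17°, cos -17°); with |WT| = 26.1, T = (-15.1, 28.8). Then |CT| = |T − C| = 31.5.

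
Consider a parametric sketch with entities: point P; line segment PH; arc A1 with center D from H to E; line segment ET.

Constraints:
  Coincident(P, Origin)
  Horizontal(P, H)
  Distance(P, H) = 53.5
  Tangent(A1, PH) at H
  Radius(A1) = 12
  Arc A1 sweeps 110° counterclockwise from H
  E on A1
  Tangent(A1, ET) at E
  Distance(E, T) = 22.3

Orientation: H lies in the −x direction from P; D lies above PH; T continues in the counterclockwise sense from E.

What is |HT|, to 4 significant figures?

37.24

P is at the origin; P and H share the same y with |PH| = 53.5 and H on the −x side, so H = (-53.50, 0.000). A1 meets PH tangentially, so DH is at right angles to PH, so D = H + (0, 12) = (-53.50, 12.00). On A1, H sits at bearing -90° from D; a 110° counterclockwise sweep puts E at bearing 20°, so E = D + 12.0·(cos 20°, sin 20°) = (-42.22, 16.10). Since A1 is tangent to ET there, DE ⟂ ET, so ET runs along (−sin 20°, cos 20°); with |ET| = 22.3, T = (-49.85, 37.06). Then |HT| = |T − H| = 37.24.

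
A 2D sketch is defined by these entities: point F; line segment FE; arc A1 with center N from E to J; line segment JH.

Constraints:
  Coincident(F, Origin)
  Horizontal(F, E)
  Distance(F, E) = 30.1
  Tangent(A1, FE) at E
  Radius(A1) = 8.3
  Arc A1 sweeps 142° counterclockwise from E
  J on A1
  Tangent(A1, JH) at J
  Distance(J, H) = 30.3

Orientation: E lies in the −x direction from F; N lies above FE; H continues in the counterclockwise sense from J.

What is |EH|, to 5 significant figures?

38.394

On A1, E sits at bearing -90° from N; a 142° counterclockwise sweep puts J at bearing 52°, so J = N + 8.3·(cos 52°, sin 52°) = (-24.990, 14.840). Since A1 is tangent to JH there, NJ ⟂ JH, so JH runs along (−sin 52°, cos 52°); with |JH| = 30.3, H = (-48.867, 33.495). Then |EH| = |H − E| = 38.394.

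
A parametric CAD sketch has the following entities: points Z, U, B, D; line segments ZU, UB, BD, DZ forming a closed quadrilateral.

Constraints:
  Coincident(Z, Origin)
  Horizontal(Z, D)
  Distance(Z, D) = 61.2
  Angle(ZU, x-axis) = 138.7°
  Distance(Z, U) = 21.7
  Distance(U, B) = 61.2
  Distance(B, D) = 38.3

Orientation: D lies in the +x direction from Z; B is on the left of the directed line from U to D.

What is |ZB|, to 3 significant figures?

53.4

Z is at the origin; ZD is horizontal with |ZD| = 61.2 and D in +x, so D = (61.2, 0). ZU runs at 138.7° with |ZU| = 21.7, so U = (-16.3, 14.3). B is determined by |UB| = 61.2 and |BD| = 38.3 together: it lies at the intersection of circle(U, 61.2) and circle(D, 38.3). With |UD| = 78.8, the foot of the radical line on UD is 53.9 from U and the perpendicular offset is √(61.2² − 53.9²) = 29.1. Taking the left-of-UD solution: B = (41.9, 33.1).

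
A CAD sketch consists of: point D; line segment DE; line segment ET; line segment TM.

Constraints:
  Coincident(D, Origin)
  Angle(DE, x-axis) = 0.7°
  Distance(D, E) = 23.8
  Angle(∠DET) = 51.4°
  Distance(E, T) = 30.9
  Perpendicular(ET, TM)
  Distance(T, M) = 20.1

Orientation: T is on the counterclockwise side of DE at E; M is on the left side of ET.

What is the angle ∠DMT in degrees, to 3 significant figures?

84.7°

D is at the origin; DE runs at 0.7° with length 23.8, so E = 23.8·(cos 0.7°, sin 0.7°) = (23.8, 0.291). ∠DET = 51.4°, so ET runs at 0.7° + (180° − 51.4°) = 129° from the x-axis; with |ET| = 30.9, T = E + 30.9·(cos 129°, sin 129°) = (4.23, 24.2). ET is perpendicular to TM; with |TM| = 20.1 on the left of ET, M = T + 20.1·(-0.774, -0.633) = (-11.3, 11.5). Then cos ∠DMT = MD·MT / (|MD||MT|), giving 84.7°.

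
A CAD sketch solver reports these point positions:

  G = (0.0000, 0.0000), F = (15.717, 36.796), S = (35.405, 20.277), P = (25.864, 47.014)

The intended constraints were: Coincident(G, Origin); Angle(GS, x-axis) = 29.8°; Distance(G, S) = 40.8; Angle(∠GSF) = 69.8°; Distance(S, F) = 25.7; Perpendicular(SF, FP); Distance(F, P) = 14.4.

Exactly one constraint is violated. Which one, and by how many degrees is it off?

Perpendicular(SF, FP) — off by 4.80°.

G = (0.00, 0.00) ✓; GS at 29.80° ✓; |GS| = 40.80 ✓; ∠GSF = 69.80° ✓; |SF| = 25.70 ✓; ∠(SF, FP) = 94.80° ✗; |FP| = 14.40 ✓.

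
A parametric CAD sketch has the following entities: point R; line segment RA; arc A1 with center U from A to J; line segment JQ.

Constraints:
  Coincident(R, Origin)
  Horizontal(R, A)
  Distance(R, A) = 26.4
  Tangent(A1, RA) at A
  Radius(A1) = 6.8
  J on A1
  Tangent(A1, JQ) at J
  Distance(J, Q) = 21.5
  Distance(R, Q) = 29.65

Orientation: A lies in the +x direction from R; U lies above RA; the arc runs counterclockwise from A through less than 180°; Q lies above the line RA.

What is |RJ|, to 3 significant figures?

33.1

Checks: |UJ| = 6.800 ✓; ∠(UJ, JQ) = 90.00° ✓; |JQ| = 21.50 ✓; |RQ| = 29.65 ✓.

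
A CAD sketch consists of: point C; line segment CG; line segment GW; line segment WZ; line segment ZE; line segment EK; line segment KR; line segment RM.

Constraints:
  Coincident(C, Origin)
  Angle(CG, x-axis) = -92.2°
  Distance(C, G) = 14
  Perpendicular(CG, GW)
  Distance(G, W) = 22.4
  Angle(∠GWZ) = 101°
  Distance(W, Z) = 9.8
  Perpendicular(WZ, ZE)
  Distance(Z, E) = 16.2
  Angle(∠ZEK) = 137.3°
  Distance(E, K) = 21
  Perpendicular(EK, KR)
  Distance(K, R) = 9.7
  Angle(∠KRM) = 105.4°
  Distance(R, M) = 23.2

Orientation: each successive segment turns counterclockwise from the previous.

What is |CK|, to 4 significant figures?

15.56

C is at the origin; CG runs at -92.2° with length 14.0, so G = (-0.5374, -13.99). CG ⟂ GW, so GW runs at -2.200°; with |GW| = 22.4, W = (21.85, -14.85). ∠GWZ = 101.0° gives WZ at 76.80° from the x-axis; with |WZ| = 9.8, Z = (24.08, -5.308). The perpendicularity gives ZE at right angles to WZ, so ZE runs at 166.8°; with |ZE| = 16.2, E = (8.312, -1.609). ∠ZEK = 137.3° gives EK at -150.5° from the x-axis; with |EK| = 21.0, K = (-9.966, -11.95). Then |CK| = |K − C| = 15.56.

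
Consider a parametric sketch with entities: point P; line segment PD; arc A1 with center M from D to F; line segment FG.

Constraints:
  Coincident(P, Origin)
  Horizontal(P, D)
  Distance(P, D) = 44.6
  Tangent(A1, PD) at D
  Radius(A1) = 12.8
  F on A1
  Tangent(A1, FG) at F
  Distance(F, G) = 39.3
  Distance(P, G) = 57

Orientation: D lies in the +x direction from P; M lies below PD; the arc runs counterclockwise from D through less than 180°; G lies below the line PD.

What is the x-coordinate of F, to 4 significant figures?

31.90

P is at the origin; PD is horizontal with |PD| = 44.6 and D on the +x side, so D = (44.60, 0.000). Tangency of A1 to PD means the radius MD is perpendicular to PD, so M = D + (0, -12.8) = (44.60, -12.80). Since MF ⟂ FG (tangency), |MG| = √(12.8² + 39.3²) = 41.33 regardless of where F sits on A1. So G lies on both circle(P, 57.0) and circle(M, 41.33); the below-PD intersection is G = (27.00, -50.20). F is the foot of the tangent from G: F = (31.90, -11.20).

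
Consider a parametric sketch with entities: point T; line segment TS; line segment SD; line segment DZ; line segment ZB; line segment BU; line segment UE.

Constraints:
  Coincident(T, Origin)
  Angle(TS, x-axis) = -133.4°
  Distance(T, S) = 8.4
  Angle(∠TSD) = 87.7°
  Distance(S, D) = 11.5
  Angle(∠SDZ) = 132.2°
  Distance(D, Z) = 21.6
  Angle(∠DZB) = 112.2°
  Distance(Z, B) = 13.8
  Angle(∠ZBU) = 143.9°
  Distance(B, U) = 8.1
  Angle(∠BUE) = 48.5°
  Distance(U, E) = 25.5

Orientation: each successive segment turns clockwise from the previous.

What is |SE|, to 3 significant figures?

20.2

T is at the origin; TS runs at -133.4° with length 8.4, so S = (-5.77, -6.10). ∠TSD = 87.7° gives SD at 134° from the x-axis; with |SD| = 11.5, D = (-13.8, 2.13). ∠SDZ = 132.2° gives DZ at 86.5° from the x-axis; with |DZ| = 21.6, Z = (-12.5, 23.7). ∠DZB = 112.2° gives ZB at 18.7° from the x-axis; with |ZB| = 13.8, B = (0.587, 28.1). ∠ZBU = 143.9° gives BU at -17.4° from the x-axis; with |BU| = 8.1, U = (8.32, 25.7). ∠BUE = 48.5° gives UE at -149° from the x-axis; with |UE| = 25.5, E = (-13.5, 12.5). Then |SE| = |E − S| = 20.2.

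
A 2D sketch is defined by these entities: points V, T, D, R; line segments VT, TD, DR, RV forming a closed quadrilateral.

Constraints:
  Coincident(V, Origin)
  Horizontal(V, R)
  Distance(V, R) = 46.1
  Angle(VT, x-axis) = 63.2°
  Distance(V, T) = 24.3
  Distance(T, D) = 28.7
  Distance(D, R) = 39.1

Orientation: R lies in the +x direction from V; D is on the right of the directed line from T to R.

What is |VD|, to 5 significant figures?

10.205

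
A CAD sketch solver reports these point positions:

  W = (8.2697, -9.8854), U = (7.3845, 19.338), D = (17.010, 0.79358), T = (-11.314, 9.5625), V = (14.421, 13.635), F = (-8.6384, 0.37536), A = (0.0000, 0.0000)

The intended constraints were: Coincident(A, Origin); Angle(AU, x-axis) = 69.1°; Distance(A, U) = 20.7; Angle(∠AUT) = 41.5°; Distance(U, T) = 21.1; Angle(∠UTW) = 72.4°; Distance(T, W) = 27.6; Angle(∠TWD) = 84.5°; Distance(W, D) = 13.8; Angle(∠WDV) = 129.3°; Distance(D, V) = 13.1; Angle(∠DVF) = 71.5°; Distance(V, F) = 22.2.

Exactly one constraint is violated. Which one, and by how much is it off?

Distance(V, F) = 22.2 — off by 4.40.

A = (0.00, 0.00) ✓; AU at 69.10° ✓; |AU| = 20.70 ✓; ∠AUT = 41.50° ✓; |UT| = 21.10 ✓; ∠UTW = 72.40° ✓; |TW| = 27.60 ✓; ∠TWD = 84.50° ✓; |WD| = 13.80 ✓; ∠WDV = 129.3° ✓; |DV| = 13.10 ✓; ∠DVF = 71.50° ✓; |VF| = 26.60 ✗.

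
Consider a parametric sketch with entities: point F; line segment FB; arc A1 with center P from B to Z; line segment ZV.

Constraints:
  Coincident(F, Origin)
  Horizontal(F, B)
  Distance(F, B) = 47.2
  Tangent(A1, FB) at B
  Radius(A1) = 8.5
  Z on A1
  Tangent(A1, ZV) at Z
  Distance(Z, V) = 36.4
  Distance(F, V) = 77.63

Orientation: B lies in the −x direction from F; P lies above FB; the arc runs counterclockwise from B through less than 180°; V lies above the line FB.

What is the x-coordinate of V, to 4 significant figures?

-66.06

Checks: |PZ| = 8.500 ✓; ∠(PZ, ZV) = 90.00° ✓; |ZV| = 36.40 ✓; |FV| = 77.63 ✓.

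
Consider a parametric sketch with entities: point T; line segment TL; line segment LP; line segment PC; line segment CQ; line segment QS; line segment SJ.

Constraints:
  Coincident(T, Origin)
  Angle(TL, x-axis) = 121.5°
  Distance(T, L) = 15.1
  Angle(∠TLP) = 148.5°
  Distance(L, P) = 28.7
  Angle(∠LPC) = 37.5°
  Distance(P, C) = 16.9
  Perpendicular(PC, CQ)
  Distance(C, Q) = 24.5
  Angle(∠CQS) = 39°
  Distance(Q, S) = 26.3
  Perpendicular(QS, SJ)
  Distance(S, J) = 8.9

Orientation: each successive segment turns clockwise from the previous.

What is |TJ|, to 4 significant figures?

36.82

T is at the origin; TL runs at 121.5° with length 15.1, so L = (-7.890, 12.87). ∠TLP = 148.5° gives LP at 90.00° from the x-axis; with |LP| = 28.7, P = (-7.890, 41.57). ∠LPC = 37.5° gives PC at -52.50° from the x-axis; with |PC| = 16.9, C = (2.398, 28.17). PC is perpendicular to CQ, so CQ runs at -142.5°; with |CQ| = 24.5, Q = (-17.04, 13.25). ∠CQS = 39.0° gives QS at 76.50° from the x-axis; with |QS| = 26.3, S = (-10.90, 38.83). QS ⟂ SJ, so SJ runs at -13.50°; with |SJ| = 8.9, J = (-2.245, 36.75). Then |TJ| = |J − T| = 36.82.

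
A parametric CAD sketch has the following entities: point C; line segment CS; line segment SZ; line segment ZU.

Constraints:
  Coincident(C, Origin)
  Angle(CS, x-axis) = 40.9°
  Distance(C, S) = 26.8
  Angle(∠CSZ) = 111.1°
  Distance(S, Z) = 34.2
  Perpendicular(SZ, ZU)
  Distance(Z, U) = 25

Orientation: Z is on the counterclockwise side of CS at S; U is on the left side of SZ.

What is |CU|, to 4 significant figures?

43.85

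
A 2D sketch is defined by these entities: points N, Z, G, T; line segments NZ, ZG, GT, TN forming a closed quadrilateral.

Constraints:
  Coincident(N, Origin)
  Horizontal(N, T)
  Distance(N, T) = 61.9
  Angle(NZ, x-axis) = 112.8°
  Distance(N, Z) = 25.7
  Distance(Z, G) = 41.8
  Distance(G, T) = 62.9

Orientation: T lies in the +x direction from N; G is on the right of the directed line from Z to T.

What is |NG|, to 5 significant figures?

16.629

N is at the origin; NT is horizontal with |NT| = 61.9 and T in +x, so T = (61.9, 0). NZ runs at 112.8° with |NZ| = 25.7, so Z = (-9.9592, 23.692). G is determined by |ZG| = 41.8 and |GT| = 62.9 together: it lies at the intersection of circle(Z, 41.8) and circle(T, 62.9). With |ZT| = 75.664, the foot of the radical line on ZT is 23.233 from Z and the perpendicular offset is √(41.8² − 23.233²) = 34.748. Taking the right-of-ZT solution: G = (1.2256, -16.584).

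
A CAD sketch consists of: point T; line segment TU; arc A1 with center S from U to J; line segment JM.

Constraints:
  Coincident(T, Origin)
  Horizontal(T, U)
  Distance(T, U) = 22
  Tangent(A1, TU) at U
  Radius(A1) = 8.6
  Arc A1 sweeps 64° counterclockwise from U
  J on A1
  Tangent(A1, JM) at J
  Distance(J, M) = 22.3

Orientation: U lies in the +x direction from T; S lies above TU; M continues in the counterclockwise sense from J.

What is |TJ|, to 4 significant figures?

30.12

T is at the origin; TU is horizontal with |TU| = 22.0 and U on the +x side, so U = (22.00, 0.000). The tangent condition forces SU to be normal to TU, so S = U + (0, 8.6) = (22.00, 8.600). On A1, U sits at bearing -90° from S; a 64° counterclockwise sweep puts J at bearing -26°, so J = S + 8.6·(cos -26°, sin -26°) = (29.73, 4.830). Then |TJ| = |J − T| = 30.12.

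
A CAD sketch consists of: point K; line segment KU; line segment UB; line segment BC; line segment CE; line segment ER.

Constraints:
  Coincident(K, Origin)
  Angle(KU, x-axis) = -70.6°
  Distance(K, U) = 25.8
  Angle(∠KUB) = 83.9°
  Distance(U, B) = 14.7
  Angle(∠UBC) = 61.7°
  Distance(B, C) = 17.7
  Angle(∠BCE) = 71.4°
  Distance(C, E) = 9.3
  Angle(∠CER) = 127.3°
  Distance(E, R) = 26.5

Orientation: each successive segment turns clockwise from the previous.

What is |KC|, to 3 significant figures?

10.7

K is at the origin; KU runs at -70.6° with length 25.8, so U = (8.57, -24.3). ∠KUB = 83.9° gives UB at -167° from the x-axis; with |UB| = 14.7, B = (-5.74, -27.7). ∠UBC = 61.7° gives BC at 75.0° from the x-axis; with |BC| = 17.7, C = (-1.15, -10.6). Then |KC| = |C − K| = 10.7.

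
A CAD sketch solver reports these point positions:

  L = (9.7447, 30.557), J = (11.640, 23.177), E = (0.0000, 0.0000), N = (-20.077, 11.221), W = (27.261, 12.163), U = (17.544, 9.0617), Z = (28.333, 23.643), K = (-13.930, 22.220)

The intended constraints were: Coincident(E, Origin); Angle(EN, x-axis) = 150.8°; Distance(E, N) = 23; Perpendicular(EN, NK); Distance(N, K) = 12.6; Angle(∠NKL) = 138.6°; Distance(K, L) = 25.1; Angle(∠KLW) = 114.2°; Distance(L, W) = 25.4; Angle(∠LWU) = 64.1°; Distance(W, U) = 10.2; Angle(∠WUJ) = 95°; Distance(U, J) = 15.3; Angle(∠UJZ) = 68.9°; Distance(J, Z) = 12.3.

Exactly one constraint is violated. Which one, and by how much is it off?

Distance(J, Z) = 12.3 — off by 4.40.

E = (0.00, 0.00) ✓; EN at 150.8° ✓; |EN| = 23.00 ✓; ∠(EN, NK) = 90.00° ✓; |NK| = 12.60 ✓; ∠NKL = 138.6° ✓; |KL| = 25.10 ✓; ∠KLW = 114.2° ✓; |LW| = 25.40 ✓; ∠LWU = 64.10° ✓; |WU| = 10.20 ✓; ∠WUJ = 95.00° ✓; |UJ| = 15.30 ✓; ∠UJZ = 68.90° ✓; |JZ| = 16.70 ✗.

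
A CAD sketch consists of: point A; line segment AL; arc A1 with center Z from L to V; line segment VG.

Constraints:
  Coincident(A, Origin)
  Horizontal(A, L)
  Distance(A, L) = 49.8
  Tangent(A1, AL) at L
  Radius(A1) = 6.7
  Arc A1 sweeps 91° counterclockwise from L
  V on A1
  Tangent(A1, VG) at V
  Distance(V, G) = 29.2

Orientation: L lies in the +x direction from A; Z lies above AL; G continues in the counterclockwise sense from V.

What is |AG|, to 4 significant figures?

66.57

A is at the origin; AL is horizontal with |AL| = 49.8 and L on the +x side, so L = (49.80, 0.000). The tangent condition forces ZL to be normal to AL, so Z = L + (0, 6.7) = (49.80, 6.700). On A1, L sits at bearing -90° from Z; a 91° counterclockwise sweep puts V at bearing 1°, so V = Z + 6.7·(cos 1°, sin 1°) = (56.50, 6.817). Since A1 is tangent to VG there, ZV ⟂ VG, so VG runs along (−sin 1°, cos 1°); with |VG| = 29.2, G = (55.99, 36.01). Then |AG| = |G − A| = 66.57.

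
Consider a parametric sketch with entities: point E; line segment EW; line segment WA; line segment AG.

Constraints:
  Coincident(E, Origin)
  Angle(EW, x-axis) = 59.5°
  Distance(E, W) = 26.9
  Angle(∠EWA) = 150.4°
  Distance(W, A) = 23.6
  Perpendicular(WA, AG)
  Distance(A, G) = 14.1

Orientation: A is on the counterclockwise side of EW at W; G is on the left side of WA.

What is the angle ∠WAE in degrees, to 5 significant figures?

15.789°

E is at the origin; EW runs at 59.5° with length 26.9, so W = 26.9·(cos 59.5°, sin 59.5°) = (13.653, 23.178). ∠EWA = 150.4°, so WA runs at 59.5° + (180° − 150.4°) = 89.100° from the x-axis; with |WA| = 23.6, A = W + 23.6·(cos 89.100°, sin 89.100°) = (14.023, 46.775). Then cos ∠WAE = AW·AE / (|AW||AE|), giving 15.789°.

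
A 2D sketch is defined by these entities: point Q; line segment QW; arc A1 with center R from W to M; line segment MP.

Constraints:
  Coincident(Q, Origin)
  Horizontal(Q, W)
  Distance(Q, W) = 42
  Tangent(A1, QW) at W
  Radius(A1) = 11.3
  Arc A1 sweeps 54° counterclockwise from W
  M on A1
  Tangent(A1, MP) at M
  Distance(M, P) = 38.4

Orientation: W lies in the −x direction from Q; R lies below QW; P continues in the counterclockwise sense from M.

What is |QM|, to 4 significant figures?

51.35

A1 meets QW tangentially, so RW is at right angles to QW, so R = W + (0, -11.3) = (-42.00, -11.30). On A1, W sits at bearing 90° from R; a 54° counterclockwise sweep puts M at bearing 144°, so M = R + 11.3·(cos 144°, sin 144°) = (-51.14, -4.658). Then |QM| = |M − Q| = 51.35.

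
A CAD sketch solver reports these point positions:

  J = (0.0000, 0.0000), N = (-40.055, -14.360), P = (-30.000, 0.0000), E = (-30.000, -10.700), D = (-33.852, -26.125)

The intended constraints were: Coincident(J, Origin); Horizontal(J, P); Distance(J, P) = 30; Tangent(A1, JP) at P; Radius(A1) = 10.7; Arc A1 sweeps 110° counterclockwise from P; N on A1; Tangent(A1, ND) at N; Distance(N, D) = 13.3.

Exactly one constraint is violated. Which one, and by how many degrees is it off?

Tangent(A1, ND) at N — off by 7.80°.

J = (0.00, 0.00) ✓; J.y = 0.00, P.y = 0.00 ✓; |JP| = 30.00 ✓; ∠(EP, PJ) = 90.00° ✓; |EP| = 10.70 ✓; bearing(E→N) − bearing(E→P) = 110.0° ✓; |EN| = 10.70 ✓; ∠(EN, ND) = 82.20° ✗; |ND| = 13.30 ✓.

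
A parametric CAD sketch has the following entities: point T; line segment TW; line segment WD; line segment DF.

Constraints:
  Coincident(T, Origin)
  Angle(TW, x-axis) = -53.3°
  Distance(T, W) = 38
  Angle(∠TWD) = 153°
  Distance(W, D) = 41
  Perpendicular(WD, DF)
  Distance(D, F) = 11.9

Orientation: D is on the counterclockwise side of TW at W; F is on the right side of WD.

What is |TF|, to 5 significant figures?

80.334

T is at the origin; TW runs at -53.3° with length 38.0, so W = 38.0·(cos -53.3°, sin -53.3°) = (22.710, -30.467). ∠TWD = 153.0°, so WD runs at -53.3° + (180° − 153.0°) = -26.300° from the x-axis; with |WD| = 41.0, D = W + 41.0·(cos -26.300°, sin -26.300°) = (59.466, -48.633). WD ⟂ DF; with |DF| = 11.9 on the right of WD, F = D + 11.9·(-0.44307, -0.89649) = (54.193, -59.302). Then |TF| = |F − T| = 80.334.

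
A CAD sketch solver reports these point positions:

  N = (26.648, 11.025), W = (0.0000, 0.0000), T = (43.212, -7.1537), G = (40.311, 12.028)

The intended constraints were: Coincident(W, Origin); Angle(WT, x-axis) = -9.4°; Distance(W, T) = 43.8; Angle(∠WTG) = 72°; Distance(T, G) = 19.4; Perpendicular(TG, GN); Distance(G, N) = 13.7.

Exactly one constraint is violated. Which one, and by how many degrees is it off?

Perpendicular(TG, GN) — off by 4.40°.

W = (0.00, 0.00) ✓; WT at -9.400° ✓; |WT| = 43.80 ✓; ∠WTG = 72.00° ✓; |TG| = 19.40 ✓; ∠(TG, GN) = 85.60° ✗; |GN| = 13.70 ✓.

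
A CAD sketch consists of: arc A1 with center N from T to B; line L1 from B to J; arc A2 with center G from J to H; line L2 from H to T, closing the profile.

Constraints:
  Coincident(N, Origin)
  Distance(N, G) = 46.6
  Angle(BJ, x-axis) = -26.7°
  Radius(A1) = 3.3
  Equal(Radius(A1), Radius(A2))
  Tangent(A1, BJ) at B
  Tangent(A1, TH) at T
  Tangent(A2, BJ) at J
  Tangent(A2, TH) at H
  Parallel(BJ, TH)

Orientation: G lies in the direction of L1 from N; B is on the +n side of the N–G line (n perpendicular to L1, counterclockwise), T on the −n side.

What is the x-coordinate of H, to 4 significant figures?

40.15

The slot axis is L1's direction at -26.7°, so u = (cos -26.7°, sin -26.7°) = (0.8934, -0.4493) and n = (−sin -26.7°, cos -26.7°) = (0.4493, 0.8934). N is at the origin and G lies 46.6 along u from N, so G = 46.6·u = (41.63, -20.94). Tangency of A1 to both parallel lines with radius 3.3 puts B and T at N ± 3.3·n: B = (1.483, 2.948), T = (-1.483, -2.948). Equal radii place J and H the same way about G: J = G + 3.3·n = (43.11, -17.99), H = G − 3.3·n = (40.15, -23.89). So H.x = 40.15.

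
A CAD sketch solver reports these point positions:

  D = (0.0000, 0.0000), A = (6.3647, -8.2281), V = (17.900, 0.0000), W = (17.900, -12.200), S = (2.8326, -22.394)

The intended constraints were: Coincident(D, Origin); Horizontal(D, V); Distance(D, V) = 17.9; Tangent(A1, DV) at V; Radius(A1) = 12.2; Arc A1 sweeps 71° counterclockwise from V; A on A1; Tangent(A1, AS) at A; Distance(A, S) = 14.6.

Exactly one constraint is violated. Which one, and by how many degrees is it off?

Tangent(A1, AS) at A — off by 5.00°.

D = (0.00, 0.00) ✓; D.y = 0.00, V.y = 0.00 ✓; |DV| = 17.90 ✓; ∠(WV, VD) = 90.00° ✓; |WV| = 12.20 ✓; bearing(W→A) − bearing(W→V) = 71.00° ✓; |WA| = 12.20 ✓; ∠(WA, AS) = 85.00° ✗; |AS| = 14.60 ✓.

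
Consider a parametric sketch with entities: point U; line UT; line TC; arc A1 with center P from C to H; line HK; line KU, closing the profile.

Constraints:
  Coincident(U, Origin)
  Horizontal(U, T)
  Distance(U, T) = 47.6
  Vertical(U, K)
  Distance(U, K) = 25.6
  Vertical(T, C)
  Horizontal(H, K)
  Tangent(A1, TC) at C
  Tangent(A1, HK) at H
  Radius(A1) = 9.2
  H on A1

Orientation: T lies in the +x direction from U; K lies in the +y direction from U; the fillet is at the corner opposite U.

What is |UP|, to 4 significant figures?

41.76

U is at the origin; U and T share the same y with |UT| = 47.6 and T on the +x side, so T = (47.60, 0.000). UK is vertical with |UK| = 25.6 and K on the +y side, so K = (0.000, 25.60). The virtual corner opposite U is at (47.60, 25.60). Tangency of A1 to TC means the radius PC is perpendicular to TC and the tangent condition forces PH to be normal to HK, with radius 9.2, so the center P sits 9.2 in from both sides at P = (38.40, 16.40). Then |UP| = |P − U| = 41.76.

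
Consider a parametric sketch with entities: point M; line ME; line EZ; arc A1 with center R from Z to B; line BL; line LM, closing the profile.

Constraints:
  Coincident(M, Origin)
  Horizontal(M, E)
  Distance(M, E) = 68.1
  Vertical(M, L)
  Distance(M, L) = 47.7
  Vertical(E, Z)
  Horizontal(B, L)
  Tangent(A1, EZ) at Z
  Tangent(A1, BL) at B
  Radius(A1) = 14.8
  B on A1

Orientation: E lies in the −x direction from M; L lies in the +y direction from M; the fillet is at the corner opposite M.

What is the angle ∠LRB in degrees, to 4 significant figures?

74.48°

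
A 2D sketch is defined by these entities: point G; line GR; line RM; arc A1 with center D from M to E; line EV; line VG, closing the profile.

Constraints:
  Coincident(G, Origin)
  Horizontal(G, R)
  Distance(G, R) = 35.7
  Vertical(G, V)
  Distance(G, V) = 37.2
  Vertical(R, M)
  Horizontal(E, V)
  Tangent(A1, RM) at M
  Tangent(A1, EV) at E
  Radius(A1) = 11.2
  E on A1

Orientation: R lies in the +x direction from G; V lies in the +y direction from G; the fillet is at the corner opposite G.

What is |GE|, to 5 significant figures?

44.543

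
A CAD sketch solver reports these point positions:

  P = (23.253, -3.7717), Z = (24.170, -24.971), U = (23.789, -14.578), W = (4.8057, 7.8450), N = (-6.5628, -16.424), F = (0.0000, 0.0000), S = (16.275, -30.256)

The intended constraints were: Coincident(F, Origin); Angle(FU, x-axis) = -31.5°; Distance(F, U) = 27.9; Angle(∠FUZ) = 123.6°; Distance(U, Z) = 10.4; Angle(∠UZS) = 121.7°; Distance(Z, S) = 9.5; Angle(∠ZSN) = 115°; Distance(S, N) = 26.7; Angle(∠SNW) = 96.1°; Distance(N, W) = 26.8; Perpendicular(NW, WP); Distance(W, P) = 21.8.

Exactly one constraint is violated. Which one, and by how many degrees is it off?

Perpendicular(NW, WP) — off by 7.10°.

F = (0.00, 0.00) ✓; FU at -31.50° ✓; |FU| = 27.90 ✓; ∠FUZ = 123.6° ✓; |UZ| = 10.40 ✓; ∠UZS = 121.7° ✓; |ZS| = 9.501 ✓; ∠ZSN = 115.0° ✓; |SN| = 26.70 ✓; ∠SNW = 96.10° ✓; |NW| = 26.80 ✓; ∠(NW, WP) = 97.10° ✗; |WP| = 21.80 ✓.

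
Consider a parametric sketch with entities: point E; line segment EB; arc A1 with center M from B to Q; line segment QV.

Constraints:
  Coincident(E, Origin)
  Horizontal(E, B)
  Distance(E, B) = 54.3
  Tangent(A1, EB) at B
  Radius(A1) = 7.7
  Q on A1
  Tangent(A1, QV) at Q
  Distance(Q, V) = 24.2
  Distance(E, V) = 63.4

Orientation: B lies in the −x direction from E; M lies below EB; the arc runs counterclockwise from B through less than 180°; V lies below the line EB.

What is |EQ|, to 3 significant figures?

62.4

Checks: |MQ| = 7.700 ✓; ∠(MQ, QV) = 90.00° ✓; |QV| = 24.20 ✓; |EV| = 63.40 ✓.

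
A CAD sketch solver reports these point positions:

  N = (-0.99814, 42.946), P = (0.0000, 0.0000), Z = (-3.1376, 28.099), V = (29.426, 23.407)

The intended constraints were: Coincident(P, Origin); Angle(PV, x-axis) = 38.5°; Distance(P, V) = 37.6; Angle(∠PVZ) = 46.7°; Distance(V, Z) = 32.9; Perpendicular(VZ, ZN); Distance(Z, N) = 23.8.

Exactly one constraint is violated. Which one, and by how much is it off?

Distance(Z, N) = 23.8 — off by 8.80.

P = (0.00, 0.00) ✓; PV at 38.50° ✓; |PV| = 37.60 ✓; ∠PVZ = 46.70° ✓; |VZ| = 32.90 ✓; ∠(VZ, ZN) = 90.00° ✓; |ZN| = 15.00 ✗.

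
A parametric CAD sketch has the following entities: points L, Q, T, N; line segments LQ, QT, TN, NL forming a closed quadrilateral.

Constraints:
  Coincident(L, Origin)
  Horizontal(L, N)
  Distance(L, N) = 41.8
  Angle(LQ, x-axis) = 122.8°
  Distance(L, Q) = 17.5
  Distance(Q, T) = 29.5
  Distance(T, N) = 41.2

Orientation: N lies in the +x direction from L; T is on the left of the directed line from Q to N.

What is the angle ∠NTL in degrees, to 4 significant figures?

66.24°

Checks: |QT| = 29.50 ✓; |TN| = 41.20 ✓.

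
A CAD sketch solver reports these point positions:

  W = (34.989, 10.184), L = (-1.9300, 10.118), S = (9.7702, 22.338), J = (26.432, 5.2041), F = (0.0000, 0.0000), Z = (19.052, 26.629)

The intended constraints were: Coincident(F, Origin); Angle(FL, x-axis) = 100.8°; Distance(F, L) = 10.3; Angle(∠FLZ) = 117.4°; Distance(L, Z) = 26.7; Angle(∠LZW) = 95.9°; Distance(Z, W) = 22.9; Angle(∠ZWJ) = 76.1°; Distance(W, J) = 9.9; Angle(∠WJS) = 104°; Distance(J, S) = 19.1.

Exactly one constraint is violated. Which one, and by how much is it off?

Distance(J, S) = 19.1 — off by 4.80.

F = (0.00, 0.00) ✓; FL at 100.8° ✓; |FL| = 10.30 ✓; ∠FLZ = 117.4° ✓; |LZ| = 26.70 ✓; ∠LZW = 95.90° ✓; |ZW| = 22.90 ✓; ∠ZWJ = 76.10° ✓; |WJ| = 9.901 ✓; ∠WJS = 104.0° ✓; |JS| = 23.90 ✗.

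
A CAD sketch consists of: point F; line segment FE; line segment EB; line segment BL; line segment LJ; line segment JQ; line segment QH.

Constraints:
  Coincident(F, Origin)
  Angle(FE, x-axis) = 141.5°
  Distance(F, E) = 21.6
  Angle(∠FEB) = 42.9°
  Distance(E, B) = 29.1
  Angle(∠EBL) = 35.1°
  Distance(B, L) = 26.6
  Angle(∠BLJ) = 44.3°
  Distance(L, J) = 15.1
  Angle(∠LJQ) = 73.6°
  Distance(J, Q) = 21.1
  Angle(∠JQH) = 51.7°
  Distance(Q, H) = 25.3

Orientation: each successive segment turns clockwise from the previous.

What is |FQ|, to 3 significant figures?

13.9

∠BLJ = 44.3° gives LJ at 83.8° from the x-axis; with |LJ| = 15.1, J = (-6.78, 13.8). ∠LJQ = 73.6° gives JQ at -22.6° from the x-axis; with |JQ| = 21.1, Q = (12.7, 5.66). Then |FQ| = |Q − F| = 13.9.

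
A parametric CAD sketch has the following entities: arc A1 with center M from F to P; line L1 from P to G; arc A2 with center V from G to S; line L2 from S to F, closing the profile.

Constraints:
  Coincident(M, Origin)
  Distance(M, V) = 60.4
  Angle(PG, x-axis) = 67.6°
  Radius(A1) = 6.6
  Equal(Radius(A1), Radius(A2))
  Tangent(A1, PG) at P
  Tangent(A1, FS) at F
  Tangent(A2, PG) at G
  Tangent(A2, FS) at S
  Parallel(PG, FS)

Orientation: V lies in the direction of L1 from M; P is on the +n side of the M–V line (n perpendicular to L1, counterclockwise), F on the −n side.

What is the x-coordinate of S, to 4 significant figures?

29.12

Tangency of A1 to both parallel lines with radius 6.6 puts P and F at M ± 6.6·n: P = (-6.102, 2.515), F = (6.102, -2.515). Equal radii place G and S the same way about V: G = V + 6.6·n = (16.91, 58.36), S = V − 6.6·n = (29.12, 53.33). So S.x = 29.12.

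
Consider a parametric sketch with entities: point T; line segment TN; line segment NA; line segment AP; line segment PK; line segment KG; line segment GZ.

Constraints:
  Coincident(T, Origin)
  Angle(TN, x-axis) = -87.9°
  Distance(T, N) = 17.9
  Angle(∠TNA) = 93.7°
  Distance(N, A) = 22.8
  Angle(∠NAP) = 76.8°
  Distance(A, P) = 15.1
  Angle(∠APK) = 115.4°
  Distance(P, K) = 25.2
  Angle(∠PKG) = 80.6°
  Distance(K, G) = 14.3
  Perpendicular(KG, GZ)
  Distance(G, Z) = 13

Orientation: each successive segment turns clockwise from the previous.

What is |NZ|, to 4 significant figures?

8.671

T is at the origin; TN runs at -87.9° with length 17.9, so N = (0.6559, -17.89). ∠TNA = 93.7° gives NA at -174.2° from the x-axis; with |NA| = 22.8, A = (-22.03, -20.19). ∠NAP = 76.8° gives AP at 82.60° from the x-axis; with |AP| = 15.1, P = (-20.08, -5.218). ∠APK = 115.4° gives PK at 18.00° from the x-axis; with |PK| = 25.2, K = (3.884, 2.569). ∠PKG = 80.6° gives KG at -81.40° from the x-axis; with |KG| = 14.3, G = (6.022, -11.57). KG is perpendicular to GZ, so GZ runs at -171.4°; with |GZ| = 13.0, Z = (-6.831, -13.51). Then |NZ| = |Z − N| = 8.671.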